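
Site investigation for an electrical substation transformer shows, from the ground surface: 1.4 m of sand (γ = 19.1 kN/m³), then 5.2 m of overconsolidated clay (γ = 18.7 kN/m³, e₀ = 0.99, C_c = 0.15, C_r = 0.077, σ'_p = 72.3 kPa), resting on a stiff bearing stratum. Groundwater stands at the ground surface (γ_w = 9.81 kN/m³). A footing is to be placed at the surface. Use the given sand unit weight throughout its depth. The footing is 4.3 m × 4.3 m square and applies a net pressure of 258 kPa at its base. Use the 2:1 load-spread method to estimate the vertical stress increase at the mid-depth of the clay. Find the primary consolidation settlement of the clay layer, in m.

Mid-depth of clay below the ground surface: z = 1.4 + 5.2/2 = 4 m.
Total vertical stress at mid-clay: σ_v = 19.1×1.4 + 18.7×2.6 = 75.36 kPa.
Pore pressure: u = 9.81×(4 − 0) = 39.24 kPa.
Initial effective stress: σ'_0 = σ_v − u = 75.36 − 39.24 = 36.12 kPa.
Stress increase at mid-clay by the 2:1 spreading method:
Δσ = qBL/((B+z)(L+z)) = 258×4.3×4.3/((4.3+4)(4.3+4)) = 69.247 kPa
Final effective stress: σ'_f = 36.12 + 69.247 = 105.37 kPa.
σ'_f = 105.37 > σ'_p = 72.3 kPa, so the stress path crosses the preconsolidation pressure — recompression up to σ'_p, then virgin compression beyond:
S_c = H/(1+e₀)·[C_r·log₁₀(σ'_p/σ'_0) + C_c·log₁₀(σ'_f/σ'_p)]
    = 5.2/1.99 × [0.077×log₁₀(72.3/36.12) + 0.15×log₁₀(105.37/72.3)]
    = 2.6131 × [0.023207 + 0.024537] = 0.1248 m

S_c ≈ 0.125 m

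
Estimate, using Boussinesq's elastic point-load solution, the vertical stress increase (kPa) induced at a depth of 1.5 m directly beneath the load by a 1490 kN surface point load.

Δσ_z ≈ 316 kPa

Boussinesq vertical stress below a point load on an elastic half-space:
Δσ_z = 3P/(2πz²) · [1 + (r/z)²]^(−5/2)
r/z = 0/1.5 = 0; [1+(r/z)²]^(−5/2) = 1.
Δσ_z = 3×1490/(2π×1.5²) × 1 = 316.19 × 1 = 316.2 kPa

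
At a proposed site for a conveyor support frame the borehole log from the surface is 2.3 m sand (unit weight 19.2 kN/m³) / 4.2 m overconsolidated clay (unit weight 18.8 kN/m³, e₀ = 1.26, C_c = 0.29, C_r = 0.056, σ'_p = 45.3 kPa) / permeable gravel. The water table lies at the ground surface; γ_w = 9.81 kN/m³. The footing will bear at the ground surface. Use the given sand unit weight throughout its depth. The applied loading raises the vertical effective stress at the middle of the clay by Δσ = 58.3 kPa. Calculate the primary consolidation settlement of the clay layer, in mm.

Mid-depth of clay below the ground surface: z = 2.3 + 4.2/2 = 4.4 m.
Total vertical stress at mid-clay: σ_v = 19.2×2.3 + 18.8×2.1 = 83.64 kPa.
Pore pressure: u = 9.81×(4.4 − 0) = 43.164 kPa.
Initial effective stress: σ'_0 = σ_v − u = 83.64 − 43.164 = 40.476 kPa.
Final effective stress: σ'_f = 40.476 + 58.3 = 98.776 kPa.
σ'_f = 98.776 > σ'_p = 45.3 kPa, so the stress path crosses the preconsolidation pressure — recompression up to σ'_p, then virgin compression beyond:
S_c = H/(1+e₀)·[C_r·log₁₀(σ'_p/σ'_0) + C_c·log₁₀(σ'_f/σ'_p)]
    = 4.2/2.26 × [0.056×log₁₀(45.3/40.476) + 0.29×log₁₀(98.776/45.3)]
    = 1.8584 × [0.0027384 + 0.09818] = 0.1875 m

S_c ≈ 188 mm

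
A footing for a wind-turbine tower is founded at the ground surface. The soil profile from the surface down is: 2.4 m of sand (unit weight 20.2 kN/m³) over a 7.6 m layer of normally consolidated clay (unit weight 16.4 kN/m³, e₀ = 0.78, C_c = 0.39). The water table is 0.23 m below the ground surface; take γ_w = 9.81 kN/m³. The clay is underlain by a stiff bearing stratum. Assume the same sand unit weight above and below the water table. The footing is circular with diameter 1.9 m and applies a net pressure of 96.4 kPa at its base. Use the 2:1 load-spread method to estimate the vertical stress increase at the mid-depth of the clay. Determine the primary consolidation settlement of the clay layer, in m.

Mid-depth of clay below the ground surface: z = 2.4 + 7.6/2 = 6.2 m.
Total vertical stress at mid-clay: σ_v = 20.2×2.4 + 16.4×3.8 = 110.8 kPa.
Pore pressure: u = 9.81×(6.2 − 0.23) = 58.566 kPa.
Initial effective stress: σ'_0 = σ_v − u = 110.8 − 58.566 = 52.234 kPa.
Stress increase at mid-clay by the 2:1 spreading method:
Δσ ≈ qD²/(D+z)² = 96.4×1.9²/(1.9+6.2)² = 5.3041 kPa
Final effective stress: σ'_f = σ'_0 + Δσ = 52.234 + 5.3041 = 57.538 kPa.
Normally consolidated clay, so the full stress increment lies on the virgin compression line:
S_c = C_c·H/(1+e₀)·log₁₀(σ'_f/σ'_0) = 0.39×7.6/(1+0.78)×log₁₀(57.538/52.234)
    = 1.6652 × 0.042001 = 0.06994 m

S_c ≈ 0.0699 m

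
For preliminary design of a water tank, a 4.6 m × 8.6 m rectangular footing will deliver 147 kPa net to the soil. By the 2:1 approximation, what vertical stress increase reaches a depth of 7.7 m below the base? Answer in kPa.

Δσ_z ≈ 29 kPa

By the 2:1 method the load spreads at 1 horizontal : 2 vertical, so at depth z the loaded area has grown by z in each plan dimension:
Δσ = qBL/((B+z)(L+z)) = 147×4.6×8.6/((4.6+7.7)(8.6+7.7)) = 29.006 kPa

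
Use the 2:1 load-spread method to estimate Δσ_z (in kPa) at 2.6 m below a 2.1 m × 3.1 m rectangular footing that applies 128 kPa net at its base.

Δσ_z ≈ 31.1 kPa

By the 2:1 method the load spreads at 1 horizontal : 2 vertical, so at depth z the loaded area has grown by z in each plan dimension:
Δσ = qBL/((B+z)(L+z)) = 128×2.1×3.1/((2.1+2.6)(3.1+2.6)) = 31.104 kPa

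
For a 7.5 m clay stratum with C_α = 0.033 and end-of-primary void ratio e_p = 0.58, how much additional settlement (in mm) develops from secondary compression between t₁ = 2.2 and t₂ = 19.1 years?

Secondary compression: S_s = C_α·H/(1+e_p)·log₁₀(t₂/t₁)
S_s = 0.033×7.5/(1+0.58)×log₁₀(19.1/2.2)
    = 0.1566 × 0.9386 = 0.147 m

S_s ≈ 147 mm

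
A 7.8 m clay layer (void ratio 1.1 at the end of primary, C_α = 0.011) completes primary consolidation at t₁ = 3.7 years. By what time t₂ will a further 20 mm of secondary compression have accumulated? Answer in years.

S_s = C_α·H/(1+e_p)·log₁₀(t₂/t₁) ⇒ log₁₀(t₂/t₁) = S_s·(1+e_p)/(C_α·H).
log₁₀(t₂/t₁) = 0.02 × (1+1.1) / (0.011×7.8) = 0.4895
t₂ = t₁ × 10^0.4895 = 3.7 × 3.087 = 11.42 years

t₂ ≈ 11.4 years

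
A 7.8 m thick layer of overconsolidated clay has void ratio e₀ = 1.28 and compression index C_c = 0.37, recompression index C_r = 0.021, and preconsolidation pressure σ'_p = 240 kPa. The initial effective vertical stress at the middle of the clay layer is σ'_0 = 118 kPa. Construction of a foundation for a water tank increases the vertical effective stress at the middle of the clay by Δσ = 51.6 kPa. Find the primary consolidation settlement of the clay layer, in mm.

Final effective stress: σ'_f = 118 + 51.6 = 169.6 kPa.
σ'_f = 169.6 ≤ σ'_p = 240 kPa, so the clay remains overconsolidated and only the recompression index applies:
S_c = C_r·H/(1+e₀)·log₁₀(σ'_f/σ'_0) = 0.021×7.8/2.28×log₁₀(169.6/118)
    = 0.071843 × 0.15754 = 0.01132 m

S_c ≈ 11.3 mm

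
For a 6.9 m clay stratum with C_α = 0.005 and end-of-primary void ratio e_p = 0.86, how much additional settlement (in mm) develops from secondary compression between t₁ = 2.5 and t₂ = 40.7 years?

S_s ≈ 22.5 mm

Secondary compression: S_s = C_α·H/(1+e_p)·log₁₀(t₂/t₁)
S_s = 0.005×6.9/(1+0.86)×log₁₀(40.7/2.5)
    = 0.01855 × 1.212 = 0.02247 m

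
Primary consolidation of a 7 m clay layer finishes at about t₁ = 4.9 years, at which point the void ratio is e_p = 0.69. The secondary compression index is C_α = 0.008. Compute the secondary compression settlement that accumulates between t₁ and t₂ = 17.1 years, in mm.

Secondary compression: S_s = C_α·H/(1+e_p)·log₁₀(t₂/t₁)
S_s = 0.008×7/(1+0.69)×log₁₀(17.1/4.9)
    = 0.03314 × 0.5428 = 0.01799 m

S_s ≈ 18 mm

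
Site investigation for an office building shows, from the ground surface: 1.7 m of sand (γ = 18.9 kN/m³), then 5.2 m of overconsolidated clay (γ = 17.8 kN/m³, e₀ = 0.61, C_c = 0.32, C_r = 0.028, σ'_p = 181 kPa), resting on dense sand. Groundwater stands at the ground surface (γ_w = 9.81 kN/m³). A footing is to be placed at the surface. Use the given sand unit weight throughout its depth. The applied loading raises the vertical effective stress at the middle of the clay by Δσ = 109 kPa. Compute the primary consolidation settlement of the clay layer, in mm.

Mid-depth of clay below the ground surface: z = 1.7 + 5.2/2 = 4.3 m.
Total vertical stress at mid-clay: σ_v = 18.9×1.7 + 17.8×2.6 = 78.41 kPa.
Pore pressure: u = 9.81×(4.3 − 0) = 42.183 kPa.
Initial effective stress: σ'_0 = σ_v − u = 78.41 − 42.183 = 36.227 kPa.
Final effective stress: σ'_f = 36.227 + 109 = 145.23 kPa.
σ'_f = 145.23 ≤ σ'_p = 181 kPa, so the clay remains overconsolidated and only the recompression index applies:
S_c = C_r·H/(1+e₀)·log₁₀(σ'_f/σ'_0) = 0.028×5.2/1.61×log₁₀(145.23/36.227)
    = 0.090434 × 0.60302 = 0.05453 m

S_c ≈ 54.5 mm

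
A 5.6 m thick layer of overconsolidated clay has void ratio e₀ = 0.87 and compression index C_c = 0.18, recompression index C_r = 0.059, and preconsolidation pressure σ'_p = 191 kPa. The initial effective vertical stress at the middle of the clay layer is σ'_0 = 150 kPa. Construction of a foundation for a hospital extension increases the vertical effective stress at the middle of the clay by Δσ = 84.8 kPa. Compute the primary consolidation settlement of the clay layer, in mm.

Final effective stress: σ'_f = 150 + 84.8 = 234.8 kPa.
σ'_f = 234.8 > σ'_p = 191 kPa, so the stress path crosses the preconsolidation pressure — recompression up to σ'_p, then virgin compression beyond:
S_c = H/(1+e₀)·[C_r·log₁₀(σ'_p/σ'_0) + C_c·log₁₀(σ'_f/σ'_p)]
    = 5.6/1.87 × [0.059×log₁₀(191/150) + 0.18×log₁₀(234.8/191)]
    = 2.9947 × [0.0061916 + 0.01614] = 0.06688 m

S_c ≈ 66.9 mm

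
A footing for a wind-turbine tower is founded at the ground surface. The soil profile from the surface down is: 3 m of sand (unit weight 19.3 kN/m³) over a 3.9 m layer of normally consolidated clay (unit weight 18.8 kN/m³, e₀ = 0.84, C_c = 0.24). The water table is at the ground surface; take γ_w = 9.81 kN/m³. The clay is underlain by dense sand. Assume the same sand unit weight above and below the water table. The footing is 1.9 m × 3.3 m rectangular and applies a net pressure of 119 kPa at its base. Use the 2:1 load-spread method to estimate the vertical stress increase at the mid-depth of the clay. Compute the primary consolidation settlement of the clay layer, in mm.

S_c ≈ 55.7 mm

Mid-depth of clay below the ground surface: z = 3 + 3.9/2 = 4.95 m.
Total vertical stress at mid-clay: σ_v = 19.3×3 + 18.8×1.95 = 94.56 kPa.
Pore pressure: u = 9.81×(4.95 − 0) = 48.56 kPa.
Initial effective stress: σ'_0 = σ_v − u = 94.56 − 48.56 = 46 kPa.
Stress increase at mid-clay by the 2:1 spreading method:
Δσ = qBL/((B+z)(L+z)) = 119×1.9×3.3/((1.9+4.95)(3.3+4.95)) = 13.203 kPa
Final effective stress: σ'_f = σ'_0 + Δσ = 46 + 13.203 = 59.203 kPa.
Normally consolidated clay, so the full stress increment lies on the virgin compression line:
S_c = C_c·H/(1+e₀)·log₁₀(σ'_f/σ'_0) = 0.24×3.9/(1+0.84)×log₁₀(59.203/46)
    = 0.5087 × 0.10959 = 0.05575 m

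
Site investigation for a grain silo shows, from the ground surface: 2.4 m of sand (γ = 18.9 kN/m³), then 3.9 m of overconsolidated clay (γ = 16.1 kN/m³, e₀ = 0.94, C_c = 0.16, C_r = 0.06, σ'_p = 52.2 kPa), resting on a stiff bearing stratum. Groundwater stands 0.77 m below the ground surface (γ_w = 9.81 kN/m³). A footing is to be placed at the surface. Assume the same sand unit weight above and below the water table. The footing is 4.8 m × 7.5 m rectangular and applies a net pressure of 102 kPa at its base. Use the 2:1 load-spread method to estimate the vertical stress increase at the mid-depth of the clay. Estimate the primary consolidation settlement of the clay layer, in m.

Mid-depth of clay below the ground surface: z = 2.4 + 3.9/2 = 4.35 m.
Total vertical stress at mid-clay: σ_v = 18.9×2.4 + 16.1×1.95 = 76.755 kPa.
Pore pressure: u = 9.81×(4.35 − 0.77) = 35.12 kPa.
Initial effective stress: σ'_0 = σ_v − u = 76.755 − 35.12 = 41.635 kPa.
Stress increase at mid-clay by the 2:1 spreading method:
Δσ = qBL/((B+z)(L+z)) = 102×4.8×7.5/((4.8+4.35)(7.5+4.35)) = 33.866 kPa
Final effective stress: σ'_f = 41.635 + 33.866 = 75.501 kPa.
σ'_f = 75.501 > σ'_p = 52.2 kPa, so the stress path crosses the preconsolidation pressure — recompression up to σ'_p, then virgin compression beyond:
S_c = H/(1+e₀)·[C_r·log₁₀(σ'_p/σ'_0) + C_c·log₁₀(σ'_f/σ'_p)]
    = 3.9/1.94 × [0.06×log₁₀(52.2/41.635) + 0.16×log₁₀(75.501/52.2)]
    = 2.0103 × [0.0058927 + 0.025645] = 0.0634 m

S_c ≈ 0.0634 m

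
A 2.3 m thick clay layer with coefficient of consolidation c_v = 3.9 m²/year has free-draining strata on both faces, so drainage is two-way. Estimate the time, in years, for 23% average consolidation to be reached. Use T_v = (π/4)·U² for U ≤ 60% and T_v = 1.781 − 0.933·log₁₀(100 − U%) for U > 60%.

Drainage path length: H_d = H/2 = 1.15 m (double drainage).
U ≤ 60%: T_v = (π/4)·U² = (π/4)×0.23² = 0.041548.
t = T_v·H_d²/c_v = 0.041548×1.15²/3.9 = 0.01409 years.

t ≈ 0.0141 years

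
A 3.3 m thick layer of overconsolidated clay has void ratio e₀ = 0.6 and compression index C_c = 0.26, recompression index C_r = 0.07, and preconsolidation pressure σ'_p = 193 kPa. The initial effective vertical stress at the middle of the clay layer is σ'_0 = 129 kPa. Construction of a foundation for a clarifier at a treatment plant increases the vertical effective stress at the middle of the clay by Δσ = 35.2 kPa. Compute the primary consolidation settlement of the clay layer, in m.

Final effective stress: σ'_f = 129 + 35.2 = 164.2 kPa.
σ'_f = 164.2 ≤ σ'_p = 193 kPa, so the clay remains overconsolidated and only the recompression index applies:
S_c = C_r·H/(1+e₀)·log₁₀(σ'_f/σ'_0) = 0.07×3.3/1.6×log₁₀(164.2/129)
    = 0.14438 × 0.10478 = 0.01513 m

S_c ≈ 0.0151 m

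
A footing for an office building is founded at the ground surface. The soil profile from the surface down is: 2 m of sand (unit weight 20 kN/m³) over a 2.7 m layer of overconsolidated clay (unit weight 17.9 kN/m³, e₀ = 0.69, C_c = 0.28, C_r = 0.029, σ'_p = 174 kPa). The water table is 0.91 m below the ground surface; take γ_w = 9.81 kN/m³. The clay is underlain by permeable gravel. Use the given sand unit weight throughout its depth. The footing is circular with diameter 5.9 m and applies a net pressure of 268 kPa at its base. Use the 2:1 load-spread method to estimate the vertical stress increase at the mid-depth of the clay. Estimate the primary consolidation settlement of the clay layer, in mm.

Mid-depth of clay below the ground surface: z = 2 + 2.7/2 = 3.35 m.
Total vertical stress at mid-clay: σ_v = 20×2 + 17.9×1.35 = 64.165 kPa.
Pore pressure: u = 9.81×(3.35 − 0.91) = 23.936 kPa.
Initial effective stress: σ'_0 = σ_v − u = 64.165 − 23.936 = 40.229 kPa.
Stress increase at mid-clay by the 2:1 spreading method:
Δσ ≈ qD²/(D+z)² = 268×5.9²/(5.9+3.35)² = 109.03 kPa
Final effective stress: σ'_f = 40.229 + 109.03 = 149.26 kPa.
σ'_f = 149.26 ≤ σ'_p = 174 kPa, so the clay remains overconsolidated and only the recompression index applies:
S_c = C_r·H/(1+e₀)·log₁₀(σ'_f/σ'_0) = 0.029×2.7/1.69×log₁₀(149.26/40.229)
    = 0.04633 × 0.5694 = 0.02638 m

S_c ≈ 26.4 mm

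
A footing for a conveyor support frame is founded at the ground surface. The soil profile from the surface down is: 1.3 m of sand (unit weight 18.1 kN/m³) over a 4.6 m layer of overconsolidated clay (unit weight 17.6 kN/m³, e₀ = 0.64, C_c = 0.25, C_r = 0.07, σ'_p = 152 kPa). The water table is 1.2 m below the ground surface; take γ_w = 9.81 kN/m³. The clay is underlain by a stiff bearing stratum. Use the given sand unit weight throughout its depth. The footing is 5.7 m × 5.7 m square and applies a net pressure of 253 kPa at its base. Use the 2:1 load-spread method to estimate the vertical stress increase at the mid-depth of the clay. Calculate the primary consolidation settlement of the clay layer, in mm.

S_c ≈ 103 mm

Mid-depth of clay below the ground surface: z = 1.3 + 4.6/2 = 3.6 m.
Total vertical stress at mid-clay: σ_v = 18.1×1.3 + 17.6×2.3 = 64.01 kPa.
Pore pressure: u = 9.81×(3.6 − 1.2) = 23.544 kPa.
Initial effective stress: σ'_0 = σ_v − u = 64.01 − 23.544 = 40.466 kPa.
Stress increase at mid-clay by the 2:1 spreading method:
Δσ = qBL/((B+z)(L+z)) = 253×5.7×5.7/((5.7+3.6)(5.7+3.6)) = 95.04 kPa
Final effective stress: σ'_f = 40.466 + 95.04 = 135.51 kPa.
σ'_f = 135.51 ≤ σ'_p = 152 kPa, so the clay remains overconsolidated and only the recompression index applies:
S_c = C_r·H/(1+e₀)·log₁₀(σ'_f/σ'_0) = 0.07×4.6/1.64×log₁₀(135.51/40.466)
    = 0.19634 × 0.52488 = 0.1031 m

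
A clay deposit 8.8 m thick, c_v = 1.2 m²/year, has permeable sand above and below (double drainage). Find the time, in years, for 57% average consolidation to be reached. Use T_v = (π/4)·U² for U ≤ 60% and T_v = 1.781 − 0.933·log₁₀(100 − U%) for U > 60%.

Drainage path length: H_d = H/2 = 4.4 m (double drainage).
U ≤ 60%: T_v = (π/4)·U² = (π/4)×0.57² = 0.25518.
t = T_v·H_d²/c_v = 0.25518×4.4²/1.2 = 4.117 years.

t ≈ 4.12 years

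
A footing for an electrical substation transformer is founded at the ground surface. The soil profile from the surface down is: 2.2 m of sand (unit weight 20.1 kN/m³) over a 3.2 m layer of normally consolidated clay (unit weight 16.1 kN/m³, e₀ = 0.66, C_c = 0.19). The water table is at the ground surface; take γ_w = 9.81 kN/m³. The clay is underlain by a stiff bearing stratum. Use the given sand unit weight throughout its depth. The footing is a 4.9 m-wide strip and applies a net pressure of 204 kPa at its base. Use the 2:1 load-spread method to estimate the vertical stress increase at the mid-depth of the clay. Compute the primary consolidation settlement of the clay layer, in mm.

S_c ≈ 240 mm

Mid-depth of clay below the ground surface: z = 2.2 + 3.2/2 = 3.8 m.
Total vertical stress at mid-clay: σ_v = 20.1×2.2 + 16.1×1.6 = 69.98 kPa.
Pore pressure: u = 9.81×(3.8 − 0) = 37.278 kPa.
Initial effective stress: σ'_0 = σ_v − u = 69.98 − 37.278 = 32.702 kPa.
Stress increase at mid-clay by the 2:1 spreading method:
Δσ = qB/(B+z) = 204×4.9/(4.9+3.8) = 114.9 kPa
Final effective stress: σ'_f = σ'_0 + Δσ = 32.702 + 114.9 = 147.6 kPa.
Normally consolidated clay, so the full stress increment lies on the virgin compression line:
S_c = C_c·H/(1+e₀)·log₁₀(σ'_f/σ'_0) = 0.19×3.2/(1+0.66)×log₁₀(147.6/32.702)
    = 0.36627 × 0.65451 = 0.2397 m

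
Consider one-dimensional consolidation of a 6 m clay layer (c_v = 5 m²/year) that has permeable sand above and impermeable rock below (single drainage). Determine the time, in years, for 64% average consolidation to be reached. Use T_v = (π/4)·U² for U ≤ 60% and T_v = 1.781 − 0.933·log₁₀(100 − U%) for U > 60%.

Drainage path length: H_d = H = 6 m (single drainage).
U > 60%: T_v = 1.781 − 0.933·log₁₀(100 − 64) = 0.32897.
t = T_v·H_d²/c_v = 0.32897×6²/5 = 2.369 years.

t ≈ 2.37 years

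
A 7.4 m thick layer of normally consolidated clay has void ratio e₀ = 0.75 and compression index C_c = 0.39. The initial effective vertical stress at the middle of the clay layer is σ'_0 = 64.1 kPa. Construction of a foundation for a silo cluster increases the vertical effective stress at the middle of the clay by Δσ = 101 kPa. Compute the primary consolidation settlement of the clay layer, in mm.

S_c ≈ 678 mm

Final effective stress: σ'_f = σ'_0 + Δσ = 64.1 + 101 = 165.1 kPa.
Normally consolidated clay, so the full stress increment lies on the virgin compression line:
S_c = C_c·H/(1+e₀)·log₁₀(σ'_f/σ'_0) = 0.39×7.4/(1+0.75)×log₁₀(165.1/64.1)
    = 1.6491 × 0.41089 = 0.6776 m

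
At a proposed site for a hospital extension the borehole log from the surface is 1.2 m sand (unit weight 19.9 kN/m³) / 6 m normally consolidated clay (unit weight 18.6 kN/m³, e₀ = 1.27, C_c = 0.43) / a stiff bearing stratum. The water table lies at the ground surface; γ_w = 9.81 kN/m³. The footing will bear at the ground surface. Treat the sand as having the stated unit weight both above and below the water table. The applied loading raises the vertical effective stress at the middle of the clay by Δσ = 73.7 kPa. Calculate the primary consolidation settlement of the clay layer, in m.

Mid-depth of clay below the ground surface: z = 1.2 + 6/2 = 4.2 m.
Total vertical stress at mid-clay: σ_v = 19.9×1.2 + 18.6×3 = 79.68 kPa.
Pore pressure: u = 9.81×(4.2 − 0) = 41.202 kPa.
Initial effective stress: σ'_0 = σ_v − u = 79.68 − 41.202 = 38.478 kPa.
Final effective stress: σ'_f = σ'_0 + Δσ = 38.478 + 73.7 = 112.18 kPa.
Normally consolidated clay, so the full stress increment lies on the virgin compression line:
S_c = C_c·H/(1+e₀)·log₁₀(σ'_f/σ'_0) = 0.43×6/(1+1.27)×log₁₀(112.18/38.478)
    = 1.1366 × 0.4647 = 0.5282 m

S_c ≈ 0.528 m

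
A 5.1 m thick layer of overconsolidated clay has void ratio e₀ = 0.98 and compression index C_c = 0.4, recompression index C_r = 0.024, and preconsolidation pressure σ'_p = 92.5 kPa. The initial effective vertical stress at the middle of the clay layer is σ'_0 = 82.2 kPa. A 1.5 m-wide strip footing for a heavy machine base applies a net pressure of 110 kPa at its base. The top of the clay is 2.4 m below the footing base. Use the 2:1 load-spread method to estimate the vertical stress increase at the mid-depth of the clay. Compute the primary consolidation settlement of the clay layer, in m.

Mid-depth of clay below the footing base: z = 2.4 + 5.1/2 = 4.95 m.
Stress increase at mid-clay by the 2:1 spreading method:
Δσ = qB/(B+z) = 110×1.5/(1.5+4.95) = 25.581 kPa
Final effective stress: σ'_f = 82.2 + 25.581 = 107.78 kPa.
σ'_f = 107.78 > σ'_p = 92.5 kPa, so the stress path crosses the preconsolidation pressure — recompression up to σ'_p, then virgin compression beyond:
S_c = H/(1+e₀)·[C_r·log₁₀(σ'_p/σ'_0) + C_c·log₁₀(σ'_f/σ'_p)]
    = 5.1/1.98 × [0.024×log₁₀(92.5/82.2) + 0.4×log₁₀(107.78/92.5)]
    = 2.5758 × [0.0012305 + 0.026559] = 0.07158 m

S_c ≈ 0.0716 m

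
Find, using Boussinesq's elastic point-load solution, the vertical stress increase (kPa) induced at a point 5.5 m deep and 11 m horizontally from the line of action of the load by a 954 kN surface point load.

Δσ_z ≈ 0.269 kPa

Boussinesq vertical stress below a point load on an elastic half-space:
Δσ_z = 3P/(2πz²) · [1 + (r/z)²]^(−5/2)
r/z = 11/5.5 = 2; [1+(r/z)²]^(−5/2) = 0.017889.
Δσ_z = 3×954/(2π×5.5²) × 0.017889 = 15.058 × 0.017889 = 0.2694 kPa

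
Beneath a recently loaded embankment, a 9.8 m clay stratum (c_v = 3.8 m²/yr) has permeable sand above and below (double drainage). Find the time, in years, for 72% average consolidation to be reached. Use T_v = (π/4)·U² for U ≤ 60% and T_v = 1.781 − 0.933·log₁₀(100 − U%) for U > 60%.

Drainage path length: H_d = H/2 = 4.9 m (double drainage).
U > 60%: T_v = 1.781 − 0.933·log₁₀(100 − 72) = 0.4308.
t = T_v·H_d²/c_v = 0.4308×4.9²/3.8 = 2.722 years.

t ≈ 2.72 years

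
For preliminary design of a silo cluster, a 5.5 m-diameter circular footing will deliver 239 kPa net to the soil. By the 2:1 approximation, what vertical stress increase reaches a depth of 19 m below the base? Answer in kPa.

By the 2:1 method the load spreads at 1 horizontal : 2 vertical, so at depth z the loaded area has grown by z in each plan dimension:
Δσ ≈ qD²/(D+z)² = 239×5.5²/(5.5+19)² = 12.045 kPa

Δσ_z ≈ 12 kPa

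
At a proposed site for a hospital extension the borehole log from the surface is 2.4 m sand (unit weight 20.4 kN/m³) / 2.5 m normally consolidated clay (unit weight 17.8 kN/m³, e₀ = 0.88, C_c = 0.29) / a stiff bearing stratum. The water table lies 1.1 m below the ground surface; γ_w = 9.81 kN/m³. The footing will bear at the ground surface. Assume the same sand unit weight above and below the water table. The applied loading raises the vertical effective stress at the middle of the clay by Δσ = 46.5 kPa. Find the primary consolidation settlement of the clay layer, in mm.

S_c ≈ 117 mm

Mid-depth of clay below the ground surface: z = 2.4 + 2.5/2 = 3.65 m.
Total vertical stress at mid-clay: σ_v = 20.4×2.4 + 17.8×1.25 = 71.21 kPa.
Pore pressure: u = 9.81×(3.65 − 1.1) = 25.015 kPa.
Initial effective stress: σ'_0 = σ_v − u = 71.21 − 25.015 = 46.195 kPa.
Final effective stress: σ'_f = σ'_0 + Δσ = 46.195 + 46.5 = 92.695 kPa.
Normally consolidated clay, so the full stress increment lies on the virgin compression line:
S_c = C_c·H/(1+e₀)·log₁₀(σ'_f/σ'_0) = 0.29×2.5/(1+0.88)×log₁₀(92.695/46.195)
    = 0.38564 × 0.30246 = 0.1166 m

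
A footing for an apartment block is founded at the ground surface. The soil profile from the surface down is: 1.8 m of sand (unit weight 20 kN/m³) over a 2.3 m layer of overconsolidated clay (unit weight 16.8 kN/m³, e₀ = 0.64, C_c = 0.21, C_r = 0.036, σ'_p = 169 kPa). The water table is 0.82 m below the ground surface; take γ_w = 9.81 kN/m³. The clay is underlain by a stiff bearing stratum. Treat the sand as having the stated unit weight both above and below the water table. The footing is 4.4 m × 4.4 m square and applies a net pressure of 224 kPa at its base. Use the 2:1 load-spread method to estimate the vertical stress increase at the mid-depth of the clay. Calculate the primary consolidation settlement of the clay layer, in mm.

S_c ≈ 26.4 mm

Mid-depth of clay below the ground surface: z = 1.8 + 2.3/2 = 2.95 m.
Total vertical stress at mid-clay: σ_v = 20×1.8 + 16.8×1.15 = 55.32 kPa.
Pore pressure: u = 9.81×(2.95 − 0.82) = 20.895 kPa.
Initial effective stress: σ'_0 = σ_v − u = 55.32 − 20.895 = 34.425 kPa.
Stress increase at mid-clay by the 2:1 spreading method:
Δσ = qBL/((B+z)(L+z)) = 224×4.4×4.4/((4.4+2.95)(4.4+2.95)) = 80.275 kPa
Final effective stress: σ'_f = 34.425 + 80.275 = 114.7 kPa.
σ'_f = 114.7 ≤ σ'_p = 169 kPa, so the clay remains overconsolidated and only the recompression index applies:
S_c = C_r·H/(1+e₀)·log₁₀(σ'_f/σ'_0) = 0.036×2.3/1.64×log₁₀(114.7/34.425)
    = 0.050486 × 0.52269 = 0.02639 m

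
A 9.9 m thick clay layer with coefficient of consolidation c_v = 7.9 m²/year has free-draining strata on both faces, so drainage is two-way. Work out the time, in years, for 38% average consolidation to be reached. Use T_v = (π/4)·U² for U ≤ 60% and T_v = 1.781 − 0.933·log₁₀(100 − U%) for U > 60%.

Drainage path length: H_d = H/2 = 4.95 m (double drainage).
U ≤ 60%: T_v = (π/4)·U² = (π/4)×0.38² = 0.11341.
t = T_v·H_d²/c_v = 0.11341×4.95²/7.9 = 0.3518 years.

t ≈ 0.352 years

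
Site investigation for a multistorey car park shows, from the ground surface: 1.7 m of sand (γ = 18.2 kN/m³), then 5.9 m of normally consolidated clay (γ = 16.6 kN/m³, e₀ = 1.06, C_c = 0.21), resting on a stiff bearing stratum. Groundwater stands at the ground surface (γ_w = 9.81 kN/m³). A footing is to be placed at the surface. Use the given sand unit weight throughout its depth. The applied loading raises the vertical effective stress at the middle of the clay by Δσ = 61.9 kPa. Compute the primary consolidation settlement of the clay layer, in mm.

S_c ≈ 269 mm

Mid-depth of clay below the ground surface: z = 1.7 + 5.9/2 = 4.65 m.
Total vertical stress at mid-clay: σ_v = 18.2×1.7 + 16.6×2.95 = 79.91 kPa.
Pore pressure: u = 9.81×(4.65 − 0) = 45.617 kPa.
Initial effective stress: σ'_0 = σ_v − u = 79.91 − 45.617 = 34.293 kPa.
Final effective stress: σ'_f = σ'_0 + Δσ = 34.293 + 61.9 = 96.193 kPa.
Normally consolidated clay, so the full stress increment lies on the virgin compression line:
S_c = C_c·H/(1+e₀)·log₁₀(σ'_f/σ'_0) = 0.21×5.9/(1+1.06)×log₁₀(96.193/34.293)
    = 0.60146 × 0.44794 = 0.2694 m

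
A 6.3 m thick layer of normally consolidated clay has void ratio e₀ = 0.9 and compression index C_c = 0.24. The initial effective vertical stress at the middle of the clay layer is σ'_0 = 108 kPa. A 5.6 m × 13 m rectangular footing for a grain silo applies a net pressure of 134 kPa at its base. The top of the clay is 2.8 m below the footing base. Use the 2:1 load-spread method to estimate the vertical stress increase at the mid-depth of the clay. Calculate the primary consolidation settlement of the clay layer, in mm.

Mid-depth of clay below the footing base: z = 2.8 + 6.3/2 = 5.95 m.
Stress increase at mid-clay by the 2:1 spreading method:
Δσ = qBL/((B+z)(L+z)) = 134×5.6×13/((5.6+5.95)(13+5.95)) = 44.57 kPa
Final effective stress: σ'_f = σ'_0 + Δσ = 108 + 44.57 = 152.57 kPa.
Normally consolidated clay, so the full stress increment lies on the virgin compression line:
S_c = C_c·H/(1+e₀)·log₁₀(σ'_f/σ'_0) = 0.24×6.3/(1+0.9)×log₁₀(152.57/108)
    = 0.79579 × 0.15005 = 0.1194 m

S_c ≈ 119 mm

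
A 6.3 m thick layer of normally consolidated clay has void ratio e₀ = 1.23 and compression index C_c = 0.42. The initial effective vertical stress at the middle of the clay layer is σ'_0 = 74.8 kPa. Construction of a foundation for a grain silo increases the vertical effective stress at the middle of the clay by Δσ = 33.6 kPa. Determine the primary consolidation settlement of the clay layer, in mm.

S_c ≈ 191 mm

Final effective stress: σ'_f = σ'_0 + Δσ = 74.8 + 33.6 = 108.4 kPa.
Normally consolidated clay, so the full stress increment lies on the virgin compression line:
S_c = C_c·H/(1+e₀)·log₁₀(σ'_f/σ'_0) = 0.42×6.3/(1+1.23)×log₁₀(108.4/74.8)
    = 1.1865 × 0.16113 = 0.1912 m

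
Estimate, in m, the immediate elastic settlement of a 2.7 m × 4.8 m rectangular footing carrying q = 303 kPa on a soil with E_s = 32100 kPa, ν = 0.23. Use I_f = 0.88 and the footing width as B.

Immediate (elastic) settlement: S_e = q·B·(1−ν²)/E_s · I_f.
S_e = 303 × 2.7 × (1 − 0.23²) / 32100 × 0.88
    = 303 × 2.7 × 0.9471 / 32100 × 0.88
    = 0.02124 m

S_e ≈ 0.0212 m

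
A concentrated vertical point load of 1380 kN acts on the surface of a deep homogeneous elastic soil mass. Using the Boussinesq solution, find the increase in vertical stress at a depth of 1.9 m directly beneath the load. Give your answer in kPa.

Boussinesq vertical stress below a point load on an elastic half-space:
Δσ_z = 3P/(2πz²) · [1 + (r/z)²]^(−5/2)
r/z = 0/1.9 = 0; [1+(r/z)²]^(−5/2) = 1.
Δσ_z = 3×1380/(2π×1.9²) × 1 = 182.52 × 1 = 182.5 kPa

Δσ_z ≈ 183 kPa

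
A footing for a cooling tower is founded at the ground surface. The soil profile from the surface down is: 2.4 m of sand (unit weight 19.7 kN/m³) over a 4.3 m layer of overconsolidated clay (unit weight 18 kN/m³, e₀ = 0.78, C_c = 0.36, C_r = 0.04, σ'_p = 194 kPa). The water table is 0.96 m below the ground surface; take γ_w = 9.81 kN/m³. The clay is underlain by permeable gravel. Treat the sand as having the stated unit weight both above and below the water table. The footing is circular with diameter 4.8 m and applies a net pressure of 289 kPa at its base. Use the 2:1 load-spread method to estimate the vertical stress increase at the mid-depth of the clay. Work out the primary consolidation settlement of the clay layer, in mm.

S_c ≈ 38.5 mm

Mid-depth of clay below the ground surface: z = 2.4 + 4.3/2 = 4.55 m.
Total vertical stress at mid-clay: σ_v = 19.7×2.4 + 18×2.15 = 85.98 kPa.
Pore pressure: u = 9.81×(4.55 − 0.96) = 35.218 kPa.
Initial effective stress: σ'_0 = σ_v − u = 85.98 − 35.218 = 50.762 kPa.
Stress increase at mid-clay by the 2:1 spreading method:
Δσ ≈ qD²/(D+z)² = 289×4.8²/(4.8+4.55)² = 76.165 kPa
Final effective stress: σ'_f = 50.762 + 76.165 = 126.93 kPa.
σ'_f = 126.93 ≤ σ'_p = 194 kPa, so the clay remains overconsolidated and only the recompression index applies:
S_c = C_r·H/(1+e₀)·log₁₀(σ'_f/σ'_0) = 0.04×4.3/1.78×log₁₀(126.93/50.762)
    = 0.096628 × 0.39803 = 0.03846 m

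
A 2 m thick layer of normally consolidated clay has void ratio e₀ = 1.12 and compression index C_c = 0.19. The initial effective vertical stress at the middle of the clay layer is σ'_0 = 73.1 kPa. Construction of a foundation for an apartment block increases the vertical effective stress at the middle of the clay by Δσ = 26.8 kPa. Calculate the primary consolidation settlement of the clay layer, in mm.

S_c ≈ 24.3 mm

Final effective stress: σ'_f = σ'_0 + Δσ = 73.1 + 26.8 = 99.9 kPa.
Normally consolidated clay, so the full stress increment lies on the virgin compression line:
S_c = C_c·H/(1+e₀)·log₁₀(σ'_f/σ'_0) = 0.19×2/(1+1.12)×log₁₀(99.9/73.1)
    = 0.17925 × 0.13565 = 0.02432 m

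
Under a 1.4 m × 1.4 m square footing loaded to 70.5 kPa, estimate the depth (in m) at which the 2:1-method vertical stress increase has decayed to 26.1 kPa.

z ≈ 0.901 m

2:1 spreading — at depth z the loaded area has grown by z in each plan dimension:
qB²/(B+z)² = Δσ_z ⇒ z = B(√(q/Δσ_z) − 1) = 1.4×(√(70.5/26.1) − 1) = 0.9009 m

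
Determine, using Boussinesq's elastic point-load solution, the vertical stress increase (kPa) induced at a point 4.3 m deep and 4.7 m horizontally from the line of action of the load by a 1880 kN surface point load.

Boussinesq vertical stress below a point load on an elastic half-space:
Δσ_z = 3P/(2πz²) · [1 + (r/z)²]^(−5/2)
r/z = 4.7/4.3 = 1.093; [1+(r/z)²]^(−5/2) = 0.14014.
Δσ_z = 3×1880/(2π×4.3²) × 0.14014 = 48.547 × 0.14014 = 6.803 kPa

Δσ_z ≈ 6.8 kPa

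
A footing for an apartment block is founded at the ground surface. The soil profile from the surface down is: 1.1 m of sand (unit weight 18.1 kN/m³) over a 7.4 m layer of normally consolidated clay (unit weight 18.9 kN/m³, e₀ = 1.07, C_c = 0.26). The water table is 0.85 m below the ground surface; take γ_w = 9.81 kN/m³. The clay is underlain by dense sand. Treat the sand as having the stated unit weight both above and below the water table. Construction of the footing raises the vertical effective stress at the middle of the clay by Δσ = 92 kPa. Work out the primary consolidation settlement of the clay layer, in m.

S_c ≈ 0.416 m

Mid-depth of clay below the ground surface: z = 1.1 + 7.4/2 = 4.8 m.
Total vertical stress at mid-clay: σ_v = 18.1×1.1 + 18.9×3.7 = 89.84 kPa.
Pore pressure: u = 9.81×(4.8 − 0.85) = 38.75 kPa.
Initial effective stress: σ'_0 = σ_v − u = 89.84 − 38.75 = 51.09 kPa.
Final effective stress: σ'_f = σ'_0 + Δσ = 51.09 + 92 = 143.09 kPa.
Normally consolidated clay, so the full stress increment lies on the virgin compression line:
S_c = C_c·H/(1+e₀)·log₁₀(σ'_f/σ'_0) = 0.26×7.4/(1+1.07)×log₁₀(143.09/51.09)
    = 0.92947 × 0.44727 = 0.4157 m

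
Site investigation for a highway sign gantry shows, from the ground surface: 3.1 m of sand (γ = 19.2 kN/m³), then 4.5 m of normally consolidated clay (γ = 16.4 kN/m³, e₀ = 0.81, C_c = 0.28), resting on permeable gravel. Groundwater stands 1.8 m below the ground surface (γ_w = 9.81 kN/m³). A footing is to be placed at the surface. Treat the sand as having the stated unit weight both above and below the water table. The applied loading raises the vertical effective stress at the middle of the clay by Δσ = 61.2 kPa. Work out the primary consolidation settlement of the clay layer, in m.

S_c ≈ 0.209 m

Mid-depth of clay below the ground surface: z = 3.1 + 4.5/2 = 5.35 m.
Total vertical stress at mid-clay: σ_v = 19.2×3.1 + 16.4×2.25 = 96.42 kPa.
Pore pressure: u = 9.81×(5.35 − 1.8) = 34.825 kPa.
Initial effective stress: σ'_0 = σ_v − u = 96.42 − 34.825 = 61.595 kPa.
Final effective stress: σ'_f = σ'_0 + Δσ = 61.595 + 61.2 = 122.8 kPa.
Normally consolidated clay, so the full stress increment lies on the virgin compression line:
S_c = C_c·H/(1+e₀)·log₁₀(σ'_f/σ'_0) = 0.28×4.5/(1+0.81)×log₁₀(122.8/61.595)
    = 0.69613 × 0.29965 = 0.2086 m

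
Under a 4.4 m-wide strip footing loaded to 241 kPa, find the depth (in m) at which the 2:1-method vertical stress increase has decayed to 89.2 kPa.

2:1 spreading — at depth z the loaded area has grown by z in each plan dimension:
qB/(B+z) = Δσ_z ⇒ z = qB/Δσ_z − B = 241×4.4/89.2 − 4.4 = 7.488 m

z ≈ 7.49 m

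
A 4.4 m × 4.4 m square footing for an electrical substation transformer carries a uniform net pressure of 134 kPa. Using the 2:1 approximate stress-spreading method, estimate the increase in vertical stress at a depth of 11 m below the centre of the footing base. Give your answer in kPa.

By the 2:1 method the load spreads at 1 horizontal : 2 vertical, so at depth z the loaded area has grown by z in each plan dimension:
Δσ = qBL/((B+z)(L+z)) = 134×4.4×4.4/((4.4+11)(4.4+11)) = 10.939 kPa

Δσ_z ≈ 10.9 kPa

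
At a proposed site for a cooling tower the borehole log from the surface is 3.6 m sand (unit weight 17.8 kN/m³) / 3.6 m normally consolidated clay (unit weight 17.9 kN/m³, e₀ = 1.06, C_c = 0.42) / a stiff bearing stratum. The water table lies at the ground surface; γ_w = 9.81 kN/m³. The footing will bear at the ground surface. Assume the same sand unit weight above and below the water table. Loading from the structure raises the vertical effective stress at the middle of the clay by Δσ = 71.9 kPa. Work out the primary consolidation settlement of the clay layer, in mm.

S_c ≈ 312 mm

Mid-depth of clay below the ground surface: z = 3.6 + 3.6/2 = 5.4 m.
Total vertical stress at mid-clay: σ_v = 17.8×3.6 + 17.9×1.8 = 96.3 kPa.
Pore pressure: u = 9.81×(5.4 − 0) = 52.974 kPa.
Initial effective stress: σ'_0 = σ_v − u = 96.3 − 52.974 = 43.326 kPa.
Final effective stress: σ'_f = σ'_0 + Δσ = 43.326 + 71.9 = 115.23 kPa.
Normally consolidated clay, so the full stress increment lies on the virgin compression line:
S_c = C_c·H/(1+e₀)·log₁₀(σ'_f/σ'_0) = 0.42×3.6/(1+1.06)×log₁₀(115.23/43.326)
    = 0.73398 × 0.42482 = 0.3118 m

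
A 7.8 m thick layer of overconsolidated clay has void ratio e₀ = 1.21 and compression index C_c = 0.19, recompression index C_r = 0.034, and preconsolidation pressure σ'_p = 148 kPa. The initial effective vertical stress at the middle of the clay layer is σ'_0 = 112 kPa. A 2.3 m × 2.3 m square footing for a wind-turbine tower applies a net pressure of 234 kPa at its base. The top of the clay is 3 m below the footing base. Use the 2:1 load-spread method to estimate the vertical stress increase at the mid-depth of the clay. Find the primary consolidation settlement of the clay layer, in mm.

Mid-depth of clay below the footing base: z = 3 + 7.8/2 = 6.9 m.
Stress increase at mid-clay by the 2:1 spreading method:
Δσ = qBL/((B+z)(L+z)) = 234×2.3×2.3/((2.3+6.9)(2.3+6.9)) = 14.625 kPa
Final effective stress: σ'_f = 112 + 14.625 = 126.62 kPa.
σ'_f = 126.62 ≤ σ'_p = 148 kPa, so the clay remains overconsolidated and only the recompression index applies:
S_c = C_r·H/(1+e₀)·log₁₀(σ'_f/σ'_0) = 0.034×7.8/2.21×log₁₀(126.62/112)
    = 0.12 × 0.053284 = 0.006394 m

S_c ≈ 6.39 mm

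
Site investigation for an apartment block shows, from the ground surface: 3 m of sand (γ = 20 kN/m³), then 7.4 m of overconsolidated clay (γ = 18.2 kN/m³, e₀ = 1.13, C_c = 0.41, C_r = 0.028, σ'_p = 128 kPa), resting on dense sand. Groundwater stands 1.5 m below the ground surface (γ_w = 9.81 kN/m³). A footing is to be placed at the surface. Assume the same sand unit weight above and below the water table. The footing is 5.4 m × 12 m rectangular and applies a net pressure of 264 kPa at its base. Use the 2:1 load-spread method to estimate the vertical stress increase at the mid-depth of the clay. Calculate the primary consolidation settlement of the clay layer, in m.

S_c ≈ 0.128 m

Mid-depth of clay below the ground surface: z = 3 + 7.4/2 = 6.7 m.
Total vertical stress at mid-clay: σ_v = 20×3 + 18.2×3.7 = 127.34 kPa.
Pore pressure: u = 9.81×(6.7 − 1.5) = 51.012 kPa.
Initial effective stress: σ'_0 = σ_v − u = 127.34 − 51.012 = 76.328 kPa.
Stress increase at mid-clay by the 2:1 spreading method:
Δσ = qBL/((B+z)(L+z)) = 264×5.4×12/((5.4+6.7)(12+6.7)) = 75.605 kPa
Final effective stress: σ'_f = 76.328 + 75.605 = 151.93 kPa.
σ'_f = 151.93 > σ'_p = 128 kPa, so the stress path crosses the preconsolidation pressure — recompression up to σ'_p, then virgin compression beyond:
S_c = H/(1+e₀)·[C_r·log₁₀(σ'_p/σ'_0) + C_c·log₁₀(σ'_f/σ'_p)]
    = 7.4/2.13 × [0.028×log₁₀(128/76.328) + 0.41×log₁₀(151.93/128)]
    = 3.4742 × [0.0062867 + 0.030518] = 0.1279 m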